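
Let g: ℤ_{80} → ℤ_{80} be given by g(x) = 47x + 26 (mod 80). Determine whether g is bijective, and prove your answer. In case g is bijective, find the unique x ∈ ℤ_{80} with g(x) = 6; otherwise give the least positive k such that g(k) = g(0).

20

By definition, injectivity means: for all s, t in the domain, g(s) = g(t) implies s = t.
Suppose g(s) = g(t) in ℤ_{80}. Then 47s + 26 ≡ 47t + 26 (mod 80), therefore 47(s − t) ≡ 0 (mod 80).
Since gcd(47, 80) = 1, 47 is invertible modulo 80, thus s − t ≡ 0 (mod 80), i.e. s = t.
We now compute 47⁻¹ mod 80 explicitly. Euclid's algorithm: 80 = 1·47 + 33, 47 = 1·33 + 14, 33 = 2·14 + 5, 14 = 2·5 + 4, 5 = 1·4 + 1; back-substituting gives 1 = 63·47 − 37·80, so 47⁻¹ ≡ 63 (mod 80).
For any y ∈ ℤ_{80}, x = 63(y − 26) mod 80 satisfies g(x) = 47·63(y − 26) + 26 ≡ y (since 47·63 ≡ 1 mod 80). So every y has a preimage.
Hence g is bijective.
Since g is bijective, we compute g⁻¹(6): solve 47x + 26 ≡ 6 (mod 80), i.e. 47x ≡ 60 (mod 80).
Multiplying by 47⁻¹ = 63 gives x ≡ 63·60 = 3780 = 47·80 + 20 ≡ 20 (mod 80).
Check: g(20) = 47·20 + 26 = 966 = 12·80 + 6 ≡ 6 (mod 80).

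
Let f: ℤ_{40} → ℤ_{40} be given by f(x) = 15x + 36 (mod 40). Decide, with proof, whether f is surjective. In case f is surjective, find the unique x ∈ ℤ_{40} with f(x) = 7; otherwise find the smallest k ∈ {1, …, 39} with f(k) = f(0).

Recall: f is surjective if every y in the codomain equals f(x) for some x in the domain.
Since gcd(15, 40) = 5, we have 15x ≡ 0 (mod 5) for all x, so f(x) ≡ 1 (mod 5).
But 0 ≢ 1 (mod 5), so 0 ∈ ℤ_{40} has no preimage. So f is not surjective.
Since f is not surjective, we find the least positive k with f(k) = f(0): this means 15k ≡ 0 (mod 40), i.e. 40 ∣ 15k. Since gcd(15, 40) = 5, dividing through by 5 this holds exactly when 8 ∣ 3k, and as gcd(3, 8) = 1, exactly when 8 ∣ k.
The smallest positive such k is 8.

8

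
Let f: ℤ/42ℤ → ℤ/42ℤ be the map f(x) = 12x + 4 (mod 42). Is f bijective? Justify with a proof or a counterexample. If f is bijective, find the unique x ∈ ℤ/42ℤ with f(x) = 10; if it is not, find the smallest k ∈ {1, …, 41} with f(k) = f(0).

Recall: f is injective if f(s) = f(t) implies s = t.
We have gcd(12, 42) = 6 > 1. Taking s = 0 and t = 7: f(0) = 4 and f(7) = 12·7 + 4 = 88 ≡ 4 (mod 42).
So f(0) = f(7) while 0 ≠ 7, thus f is not injective, hence not bijective.
Since f is not bijective, we find the least positive k with f(k) = f(0): this means 12k ≡ 0 (mod 42), i.e. 42 ∣ 12k. Since gcd(12, 42) = 6, dividing through by 6 this holds exactly when 7 ∣ 2k, and as gcd(2, 7) = 1, exactly when 7 ∣ k.
The smallest positive such k is 7.

7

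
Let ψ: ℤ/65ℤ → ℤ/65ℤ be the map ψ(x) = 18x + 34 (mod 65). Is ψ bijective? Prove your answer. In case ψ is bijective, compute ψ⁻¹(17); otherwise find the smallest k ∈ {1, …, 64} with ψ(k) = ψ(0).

By definition, ψ is injective if ψ(x_1) = ψ(x_2) implies x_1 = x_2.
Suppose ψ(x_1) = ψ(x_2) in ℤ/65ℤ. Then 18x_1 + 34 ≡ 18x_2 + 34 (mod 65), thus 18(x_1 − x_2) ≡ 0 (mod 65).
Since gcd(18, 65) = 1, 18 is invertible modulo 65, therefore x_1 − x_2 ≡ 0 (mod 65), i.e. x_1 = x_2.
We now compute 18⁻¹ mod 65 explicitly. Euclid's algorithm: 65 = 3·18 + 11, 18 = 1·11 + 7, 11 = 1·7 + 4, 7 = 1·4 + 3, 4 = 1·3 + 1; back-substituting gives 1 = 47·18 − 13·65, so 18⁻¹ ≡ 47 (mod 65).
Then y ↦ 47(y − 34) is a two-sided inverse to ψ, so every y ∈ ℤ/65ℤ has a preimage.
Therefore ψ is bijective.
Since ψ is bijective, we find ψ⁻¹(17): we need 18x ≡ 17 − 34 ≡ 48 (mod 65). Using 18⁻¹ = 47: x ≡ 47·48 = 2256 = 34·65 + 46, so x = 46.
Check: ψ(46) = 18·46 + 34 = 862 = 13·65 + 17 ≡ 17 (mod 65).

46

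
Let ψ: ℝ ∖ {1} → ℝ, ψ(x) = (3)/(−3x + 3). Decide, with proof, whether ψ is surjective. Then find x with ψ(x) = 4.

3/4

If ψ(x) = 0, cross-multiplying gives −3(3) = 0(−3x + 3), which simplifies to −9 = 0 — false.  So 0 has no preimage and ψ is not surjective.
Solving ψ(x) = 4: cross-multiplying gives 3 = 4(−3x + 3), which rearranges to 12x = 9, so x = 3/4.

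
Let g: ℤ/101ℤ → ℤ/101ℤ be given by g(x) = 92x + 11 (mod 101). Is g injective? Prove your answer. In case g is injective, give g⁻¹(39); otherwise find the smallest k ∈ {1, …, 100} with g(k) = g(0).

53

If g(u) = g(v), then 92u ≡ 92v (mod 101). Because gcd(92, 101) = 1, we may cancel 92 to get u ≡ v (mod 101).
So g is injective.
We now compute 92⁻¹ mod 101 explicitly. Euclid's algorithm: 101 = 1·92 + 9, 92 = 10·9 + 2, 9 = 4·2 + 1; back-substituting gives 1 = 56·92 − 51·101, so 92⁻¹ ≡ 56 (mod 101).
Since g is injective, we find g⁻¹(39): we need 92x ≡ 39 − 11 ≡ 28 (mod 101). Using 92⁻¹ = 56: x ≡ 56·28 = 1568 = 15·101 + 53, so x = 53.
Check: g(53) = 92·53 + 11 = 4887 = 48·101 + 39 ≡ 39 (mod 101).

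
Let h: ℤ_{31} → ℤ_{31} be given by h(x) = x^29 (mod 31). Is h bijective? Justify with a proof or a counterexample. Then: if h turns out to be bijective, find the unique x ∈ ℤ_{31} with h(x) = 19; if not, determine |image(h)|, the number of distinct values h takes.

18

Since 31 is prime, the nonzero elements of ℤ_{31} form a cyclic group of order 30.
As gcd(29, 30) = 1, raising to the 29th power is a bijection on this group: if s^29 ≡ t^29 then (st^{−1})^29 = 1, and the only element of order dividing gcd(29, 30) = 1 is 1, so s = t.
With h(0) = 0 this makes h injective on all of ℤ_{31}, hence bijective (finite equal-size domain and codomain). In particular h is bijective.
Since h is bijective, we find the preimage of 19. The inverse of x ↦ x^29 on (ℤ_{31})^× is x ↦ x^29, because 29·29 = 841 = 28·30 + 1 ≡ 1 (mod 30) and x^{30} = 1 for x ≠ 0 (Fermat). So h⁻¹(19) = 19^29 mod 31.
Repeated squaring mod 31: 19^1 ≡ 19, 19^2 ≡ 19² = 361 ≡ 20, 19^4 ≡ 20² = 400 ≡ 28, 19^8 ≡ 28² = 784 ≡ 9, 19^16 ≡ 9² = 81 ≡ 19. Since 29 = 16 + 8 + 4 + 1, 19^29 ≡ 19·9·28·19: 19·9 = 171 ≡ 16, then 16·28 = 448 ≡ 14, then 14·19 = 266 ≡ 18. So 19^29 ≡ 18 (mod 31).
Hence h⁻¹(19) = 18.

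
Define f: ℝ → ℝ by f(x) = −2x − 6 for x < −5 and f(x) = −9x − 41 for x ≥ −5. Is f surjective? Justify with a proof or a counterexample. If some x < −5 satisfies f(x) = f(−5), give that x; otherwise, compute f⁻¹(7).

-13/2

Both pieces are strictly decreasing (slopes −2 and −9), so each is injective on its own interval.
The left piece maps (−∞, −5) onto (4, ∞); the right piece maps [−5, ∞) onto (−∞, 4].
These images together cover ℝ, so f is surjective.
Because the two images are disjoint, no x < −5 has f(x) = f(−5), so we compute f⁻¹(7): 7 lies in (4, ∞), so solve −2x − 6 = 7: x = (7 + 6)/(−2) = −13/2.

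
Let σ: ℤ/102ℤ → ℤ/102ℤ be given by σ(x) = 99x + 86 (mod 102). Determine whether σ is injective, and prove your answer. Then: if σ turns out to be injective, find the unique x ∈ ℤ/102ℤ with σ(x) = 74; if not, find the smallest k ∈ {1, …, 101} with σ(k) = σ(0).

34

By definition, σ is injective if σ(x_1) = σ(x_2) implies x_1 = x_2.
We have gcd(99, 102) = 3 > 1. Taking x_1 = 0 and x_2 = 34: σ(0) = 86 and σ(34) = 99·34 + 86 = 3452 ≡ 86 (mod 102).
So σ(0) = σ(34) while 0 ≠ 34, so σ is not injective.
Since σ is not injective, we find the least positive k with σ(k) = σ(0): this means 99k ≡ 0 (mod 102), i.e. 102 ∣ 99k. Since gcd(99, 102) = 3, dividing through by 3 this holds exactly when 34 ∣ 33k, and as gcd(33, 34) = 1, exactly when 34 ∣ k.
The smallest positive such k is 34.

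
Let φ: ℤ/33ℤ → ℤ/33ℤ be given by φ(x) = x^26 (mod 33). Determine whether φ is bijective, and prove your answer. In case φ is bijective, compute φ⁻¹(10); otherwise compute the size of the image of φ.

φ(4): Repeated squaring mod 33: 4^1 ≡ 4, 4^2 ≡ 4² = 16, 4^4 ≡ 16² = 256 ≡ 25, 4^8 ≡ 25² = 625 ≡ 31, 4^16 ≡ 31² = 961 ≡ 4. Since 26 = 16 + 8 + 2, 4^26 ≡ 4·31·16: 4·31 = 124 ≡ 25, then 25·16 = 400 ≡ 4. So 4^26 ≡ 4 (mod 33).
φ(7): Repeated squaring mod 33: 7^1 ≡ 7, 7^2 ≡ 7² = 49 ≡ 16, 7^4 ≡ 16² = 256 ≡ 25, 7^8 ≡ 25² = 625 ≡ 31, 7^16 ≡ 31² = 961 ≡ 4. Since 26 = 16 + 8 + 2, 7^26 ≡ 4·31·16: 4·31 = 124 ≡ 25, then 25·16 = 400 ≡ 4. So 7^26 ≡ 4 (mod 33).
So φ(4) = φ(7) = 4 while 4 ≠ 7, therefore φ is not injective, hence not bijective.
Since φ is not bijective, we determine |image(φ)|. Computing x^26 mod 33 for each x (by repeated squaring, reducing mod 33 at every step), the values φ(0), φ(1), …, φ(32) are: 0, 1, 31, 3, 4, 16, 27, 4, 25, 9, 1, 22, 12, 31, 25, 15, 16, 16, 15, 25, 31, 12, 22, 1, 9, 25, 4, 27, 16, 4, 3, 31, 1.
The distinct values are {0, 1, 3, 4, 9, 12, 15, 16, 22, 25, 27, 31}; there are 12 of them.

12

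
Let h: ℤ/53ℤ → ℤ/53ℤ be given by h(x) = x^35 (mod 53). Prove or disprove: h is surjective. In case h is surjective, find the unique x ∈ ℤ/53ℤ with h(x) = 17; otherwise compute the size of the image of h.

37

Since 53 is prime, the nonzero elements of ℤ/53ℤ form a cyclic group of order 52.
As gcd(35, 52) = 1, raising to the 35th power is a bijection on this group: if s^35 ≡ t^35 then (st^{−1})^35 = 1, and the only element of order dividing gcd(35, 52) = 1 is 1, so s = t.
With h(0) = 0 this makes h injective on all of ℤ/53ℤ, hence bijective (finite equal-size domain and codomain). In particular h is surjective.
Since h is surjective, we find the preimage of 17. The inverse of x ↦ x^35 on (ℤ/53ℤ)^× is x ↦ x^3, because 35·3 = 105 = 2·52 + 1 ≡ 1 (mod 52) and x^{52} = 1 for x ≠ 0 (Fermat). So h⁻¹(17) = 17^3 mod 53.
Repeated squaring mod 53: 17^1 ≡ 17, 17^2 ≡ 17² = 289 ≡ 24. Since 3 = 2 + 1, 17^3 ≡ 24·17: 24·17 = 408 ≡ 37. So 17^3 ≡ 37 (mod 53).
Hence h⁻¹(17) = 37.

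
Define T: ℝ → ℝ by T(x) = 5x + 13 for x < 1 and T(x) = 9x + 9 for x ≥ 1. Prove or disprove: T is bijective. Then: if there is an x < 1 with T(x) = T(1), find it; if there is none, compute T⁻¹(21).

4/3

Both pieces are strictly increasing (slopes 5 and 9), so each is injective on its own interval.
The left piece maps (−∞, 1) onto (−∞, 18); the right piece maps [1, ∞) onto [18, ∞).
Since 18 = 18, the images partition ℝ: T is injective and surjective, hence bijective.
Because the two images are disjoint, no x < 1 has T(x) = T(1), so we compute T⁻¹(21): 21 lies in [18, ∞), so solve 9x + 9 = 21: x = (21 − 9)/9 = 4/3.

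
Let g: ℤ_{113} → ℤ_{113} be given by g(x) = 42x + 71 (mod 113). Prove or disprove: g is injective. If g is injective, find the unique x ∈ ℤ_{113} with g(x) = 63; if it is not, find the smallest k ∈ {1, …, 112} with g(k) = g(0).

By definition, g is injective when g(u) = g(v) forces u = v.
Suppose g(u) = g(v) in ℤ_{113}. Then 42u + 71 ≡ 42v + 71 (mod 113), thus 42(u − v) ≡ 0 (mod 113).
Since gcd(42, 113) = 1, 42 is invertible modulo 113, so u − v ≡ 0 (mod 113), i.e. u = v.
Hence g is injective.
We now compute 42⁻¹ mod 113 explicitly. Euclid's algorithm: 113 = 2·42 + 29, 42 = 1·29 + 13, 29 = 2·13 + 3, 13 = 4·3 + 1; back-substituting gives 1 = 35·42 − 13·113, so 42⁻¹ ≡ 35 (mod 113).
Since g is injective, we compute g⁻¹(63): solve 42x + 71 ≡ 63 (mod 113), i.e. 42x ≡ 105 (mod 113).
Multiplying by 42⁻¹ = 35 gives x ≡ 35·105 = 3675 = 32·113 + 59 ≡ 59 (mod 113).
Check: g(59) = 42·59 + 71 = 2549 = 22·113 + 63 ≡ 63 (mod 113).

59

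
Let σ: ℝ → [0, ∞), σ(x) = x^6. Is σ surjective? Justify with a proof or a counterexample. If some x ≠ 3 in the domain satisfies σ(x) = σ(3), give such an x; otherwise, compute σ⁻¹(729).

For any y ∈ [0, ∞), x = y^{1/6} ∈ ℝ satisfies x^6 = y, so σ is surjective.
For the follow-up, such an x exists: taking x = −3 ∈ ℝ gives σ(−3) = 729 = σ(3) with −3 ≠ 3.

-3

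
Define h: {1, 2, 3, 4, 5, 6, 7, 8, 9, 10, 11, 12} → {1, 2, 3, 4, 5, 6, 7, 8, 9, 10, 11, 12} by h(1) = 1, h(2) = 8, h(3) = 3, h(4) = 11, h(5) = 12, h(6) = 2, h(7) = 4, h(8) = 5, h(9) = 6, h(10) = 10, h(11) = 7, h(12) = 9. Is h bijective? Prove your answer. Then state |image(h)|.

The values 1, 8, 3, 11, 12, 2, 4, 5, 6, 10, 7, 9 are a permutation of {1, 2, 3, 4, 5, 6, 7, 8, 9, 10, 11, 12}: each element appears exactly once.
So h is injective and surjective, hence bijective.
The image of h is {1, 2, 3, 4, 5, 6, 7, 8, 9, 10, 11, 12}, which has 12 elements.

12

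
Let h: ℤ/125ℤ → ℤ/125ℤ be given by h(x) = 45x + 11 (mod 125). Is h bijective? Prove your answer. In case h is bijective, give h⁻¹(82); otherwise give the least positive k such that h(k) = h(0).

We have gcd(45, 125) = 5 > 1. Taking a = 0 and b = 25: h(0) = 11 and h(25) = 45·25 + 11 = 1136 ≡ 11 (mod 125).
So h(0) = h(25) while 0 ≠ 25, so h is not injective, hence not bijective.
Since h is not bijective, we find the least positive k with h(k) = h(0): this means 45k ≡ 0 (mod 125), i.e. 125 ∣ 45k. Since gcd(45, 125) = 5, dividing through by 5 this holds exactly when 25 ∣ 9k, and as gcd(9, 25) = 1, exactly when 25 ∣ k.
The smallest positive such k is 25.

25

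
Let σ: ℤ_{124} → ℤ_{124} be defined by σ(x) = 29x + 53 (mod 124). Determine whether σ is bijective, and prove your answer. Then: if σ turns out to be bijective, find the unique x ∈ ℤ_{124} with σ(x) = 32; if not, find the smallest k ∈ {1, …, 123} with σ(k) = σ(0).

Recall that σ is injective when σ(u) = σ(v) forces u = v.
Suppose σ(u) = σ(v) in ℤ_{124}. Then 29u + 53 ≡ 29v + 53 (mod 124), thus 29(u − v) ≡ 0 (mod 124).
Since gcd(29, 124) = 1, 29 is invertible modulo 124, therefore u − v ≡ 0 (mod 124), i.e. u = v.
We now compute 29⁻¹ mod 124 explicitly. Euclid's algorithm: 124 = 4·29 + 8, 29 = 3·8 + 5, 8 = 1·5 + 3, 5 = 1·3 + 2, 3 = 1·2 + 1; back-substituting gives 1 = 77·29 − 18·124, so 29⁻¹ ≡ 77 (mod 124).
Then y ↦ 77(y − 53) is a two-sided inverse to σ, so every y ∈ ℤ_{124} has a preimage.
Thus σ is bijective.
Since σ is bijective, we compute σ⁻¹(32): solve 29x + 53 ≡ 32 (mod 124), i.e. 29x ≡ 103 (mod 124).
Multiplying by 29⁻¹ = 77 gives x ≡ 77·103 = 7931 = 63·124 + 119 ≡ 119 (mod 124).
Check: σ(119) = 29·119 + 53 = 3504 = 28·124 + 32 ≡ 32 (mod 124).

119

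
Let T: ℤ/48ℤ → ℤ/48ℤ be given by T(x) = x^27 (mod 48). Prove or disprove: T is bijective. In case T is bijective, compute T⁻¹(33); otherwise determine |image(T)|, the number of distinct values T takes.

T(0) = 0^27 = 0.
T(6): Repeated squaring mod 48: 6^1 ≡ 6, 6^2 ≡ 6² = 36, 6^4 ≡ 36² = 1296 ≡ 0, 6^8 ≡ 0² = 0, 6^16 ≡ 0² = 0. Since 27 = 16 + 8 + 2 + 1, 6^27 ≡ 0·0·36·6: 0·0 = 0, then 0·36 = 0, then 0·6 = 0. So 6^27 ≡ 0 (mod 48).
So T(0) = T(6) = 0 while 0 ≠ 6, thus T is not injective, hence not bijective.
Since T is not bijective, we determine |image(T)|. Computing x^27 mod 48 for each x (by repeated squaring, reducing mod 48 at every step), the values T(0), T(1), …, T(47) are: 0, 1, 32, 27, 16, 29, 0, 7, 32, 9, 16, 35, 0, 37, 32, 15, 16, 17, 0, 43, 32, 45, 16, 23, 0, 25, 32, 3, 16, 5, 0, 31, 32, 33, 16, 11, 0, 13, 32, 39, 16, 41, 0, 19, 32, 21, 16, 47.
The distinct values are {0, 1, 3, 5, 7, 9, 11, 13, 15, 16, 17, 19, 21, 23, 25, 27, 29, 31, 32, 33, 35, 37, 39, 41, 43, 45, 47}; there are 27 of them.

27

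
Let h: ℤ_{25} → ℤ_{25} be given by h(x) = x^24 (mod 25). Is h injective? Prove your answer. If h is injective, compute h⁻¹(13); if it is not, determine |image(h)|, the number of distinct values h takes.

6

h(3): Repeated squaring mod 25: 3^1 ≡ 3, 3^2 ≡ 3² = 9, 3^4 ≡ 9² = 81 ≡ 6, 3^8 ≡ 6² = 36 ≡ 11, 3^16 ≡ 11² = 121 ≡ 21. Since 24 = 16 + 8, 3^24 ≡ 21·11: 21·11 = 231 ≡ 6. So 3^24 ≡ 6 (mod 25).
h(4): Repeated squaring mod 25: 4^1 ≡ 4, 4^2 ≡ 4² = 16, 4^4 ≡ 16² = 256 ≡ 6, 4^8 ≡ 6² = 36 ≡ 11, 4^16 ≡ 11² = 121 ≡ 21. Since 24 = 16 + 8, 4^24 ≡ 21·11: 21·11 = 231 ≡ 6. So 4^24 ≡ 6 (mod 25).
So h(3) = h(4) = 6 while 3 ≠ 4, so h is not injective.
Since h is not injective, we determine |image(h)|. Computing x^24 mod 25 for each x (by repeated squaring, reducing mod 25 at every step), the values h(0), h(1), …, h(24) are: 0, 1, 16, 6, 6, 0, 21, 1, 21, 11, 0, 16, 11, 11, 16, 0, 11, 21, 1, 21, 0, 6, 6, 16, 1.
The distinct values are {0, 1, 6, 11, 16, 21}; there are 6 of them.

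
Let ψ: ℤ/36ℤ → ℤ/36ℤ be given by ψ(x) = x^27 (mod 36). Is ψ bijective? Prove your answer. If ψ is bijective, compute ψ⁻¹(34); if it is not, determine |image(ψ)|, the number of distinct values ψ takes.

9

ψ(0) = 0^27 = 0.
ψ(6): Repeated squaring mod 36: 6^1 ≡ 6, 6^2 ≡ 6² = 36 ≡ 0, 6^4 ≡ 0² = 0, 6^8 ≡ 0² = 0, 6^16 ≡ 0² = 0. Since 27 = 16 + 8 + 2 + 1, 6^27 ≡ 0·0·0·6: 0·0 = 0, then 0·0 = 0, then 0·6 = 0. So 6^27 ≡ 0 (mod 36).
So ψ(0) = ψ(6) = 0 while 0 ≠ 6, therefore ψ is not injective, hence not bijective.
Since ψ is not bijective, we determine |image(ψ)|. Computing x^27 mod 36 for each x (by repeated squaring, reducing mod 36 at every step), the values ψ(0), ψ(1), …, ψ(35) are: 0, 1, 8, 27, 28, 17, 0, 19, 8, 9, 28, 35, 0, 1, 8, 27, 28, 17, 0, 19, 8, 9, 28, 35, 0, 1, 8, 27, 28, 17, 0, 19, 8, 9, 28, 35.
The distinct values are {0, 1, 8, 9, 17, 19, 27, 28, 35}; there are 9 of them.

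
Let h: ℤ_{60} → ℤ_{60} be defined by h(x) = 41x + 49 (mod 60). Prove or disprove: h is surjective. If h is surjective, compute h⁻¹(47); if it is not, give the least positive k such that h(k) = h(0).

38

By definition, surjectivity means every element of the codomain has a preimage under h.
Since gcd(41, 60) = 1, 41 is invertible modulo 60. Euclid's algorithm: 60 = 1·41 + 19, 41 = 2·19 + 3, 19 = 6·3 + 1; back-substituting gives 1 = 41·41 − 28·60, so 41⁻¹ ≡ 41 (mod 60).
For any y ∈ ℤ_{60}, x = 41(y − 49) mod 60 satisfies h(x) = 41·41(y − 49) + 49 ≡ y (since 41·41 ≡ 1 mod 60). So every y has a preimage.
So h is surjective.
Since h is surjective, we find h⁻¹(47): we need 41x ≡ 47 − 49 ≡ 58 (mod 60). Using 41⁻¹ = 41: x ≡ 41·58 = 2378 = 39·60 + 38, so x = 38.
Check: h(38) = 41·38 + 49 = 1607 = 26·60 + 47 ≡ 47 (mod 60).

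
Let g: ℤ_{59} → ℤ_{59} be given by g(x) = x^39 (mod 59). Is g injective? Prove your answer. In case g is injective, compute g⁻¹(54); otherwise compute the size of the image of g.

Since 59 is prime, the nonzero elements of ℤ_{59} form a cyclic group of order 58.
As gcd(39, 58) = 1, raising to the 39th power is a bijection on this group: if s^39 ≡ t^39 then (st^{−1})^39 = 1, and the only element of order dividing gcd(39, 58) = 1 is 1, so s = t.
With g(0) = 0 this makes g injective on all of ℤ_{59}, hence bijective (finite equal-size domain and codomain). In particular g is injective.
Since g is injective, we find the preimage of 54. The inverse of x ↦ x^39 on (ℤ_{59})^× is x ↦ x^3, because 39·3 = 117 = 2·58 + 1 ≡ 1 (mod 58) and x^{58} = 1 for x ≠ 0 (Fermat). So g⁻¹(54) = 54^3 mod 59.
Repeated squaring mod 59: 54^1 ≡ 54, 54^2 ≡ 54² = 2916 ≡ 25. Since 3 = 2 + 1, 54^3 ≡ 25·54: 25·54 = 1350 ≡ 52. So 54^3 ≡ 52 (mod 59).
Hence g⁻¹(54) = 52.

52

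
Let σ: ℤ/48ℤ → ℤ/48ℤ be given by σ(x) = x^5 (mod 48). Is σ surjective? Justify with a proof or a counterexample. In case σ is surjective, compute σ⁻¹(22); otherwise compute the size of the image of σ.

27

σ(0) = 0^5 = 0.
σ(6): Repeated squaring mod 48: 6^1 ≡ 6, 6^2 ≡ 6² = 36, 6^4 ≡ 36² = 1296 ≡ 0. Since 5 = 4 + 1, 6^5 ≡ 0·6: 0·6 = 0. So 6^5 ≡ 0 (mod 48).
So σ(0) = σ(6) = 0 while 0 ≠ 6, therefore σ is not injective.
A non-injective map from the 48-element set ℤ/48ℤ to itself takes at most 47 distinct values, so it cannot be surjective. So σ is not surjective.
Since σ is not surjective, we determine |image(σ)|. Computing x^5 mod 48 for each x (by repeated squaring, reducing mod 48 at every step), the values σ(0), σ(1), …, σ(47) are: 0, 1, 32, 3, 16, 5, 0, 7, 32, 9, 16, 11, 0, 13, 32, 15, 16, 17, 0, 19, 32, 21, 16, 23, 0, 25, 32, 27, 16, 29, 0, 31, 32, 33, 16, 35, 0, 37, 32, 39, 16, 41, 0, 43, 32, 45, 16, 47.
The distinct values are {0, 1, 3, 5, 7, 9, 11, 13, 15, 16, 17, 19, 21, 23, 25, 27, 29, 31, 32, 33, 35, 37, 39, 41, 43, 45, 47}; there are 27 of them.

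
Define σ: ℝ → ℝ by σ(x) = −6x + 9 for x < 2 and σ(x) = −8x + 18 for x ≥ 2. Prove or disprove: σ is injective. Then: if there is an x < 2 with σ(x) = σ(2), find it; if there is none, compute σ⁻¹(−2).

7/6

Both pieces are strictly decreasing (slopes −6 and −8), so each is injective on its own interval.
The left piece maps (−∞, 2) onto (−3, ∞); the right piece maps [2, ∞) onto (−∞, 2].
These images overlap. In particular σ(2) = 2 (right piece), and solving −6x + 9 = 2 on the left piece gives x = 7/6 < 2.
So σ(7/6) = σ(2) with 7/6 ≠ 2, and σ is not injective. This x = 7/6 is the requested value below 2.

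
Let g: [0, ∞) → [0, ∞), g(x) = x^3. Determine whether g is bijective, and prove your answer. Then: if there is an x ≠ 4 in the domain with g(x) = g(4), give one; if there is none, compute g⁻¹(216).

On [0, ∞), x ↦ x^3 is strictly increasing (injective) and for any y ∈ [0, ∞) the 3rd root y^{1/3} lies in [0, ∞) (surjective). So g is bijective.
Since x ↦ x^3 is strictly increasing on [0, ∞), it is injective there, so no x ≠ 4 in the domain has g(x) = g(4). We therefore compute g⁻¹(216) = 216^{1/3} = 6 (indeed 6^3 = 216).

6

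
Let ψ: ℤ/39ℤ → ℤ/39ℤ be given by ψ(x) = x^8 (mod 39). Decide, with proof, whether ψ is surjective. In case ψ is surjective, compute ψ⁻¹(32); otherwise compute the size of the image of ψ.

ψ(1) = 1^8 = 1.
ψ(5): Repeated squaring mod 39: 5^1 ≡ 5, 5^2 ≡ 5² = 25, 5^4 ≡ 25² = 625 ≡ 1, 5^8 ≡ 1² = 1. So 5^8 ≡ 1 (mod 39).
So ψ(1) = ψ(5) = 1 while 1 ≠ 5, hence ψ is not injective.
A non-injective map from the 39-element set ℤ/39ℤ to itself takes at most 38 distinct values, so it cannot be surjective. So ψ is not surjective.
Since ψ is not surjective, we determine |image(ψ)|. Computing x^8 mod 39 for each x (by repeated squaring, reducing mod 39 at every step), the values ψ(0), ψ(1), …, ψ(38) are: 0, 1, 22, 9, 16, 1, 3, 16, 1, 3, 22, 22, 27, 13, 1, 9, 22, 16, 27, 16, 16, 27, 16, 22, 9, 1, 13, 27, 22, 22, 3, 1, 16, 3, 1, 16, 9, 22, 1.
The distinct values are {0, 1, 3, 9, 13, 16, 22, 27}; there are 8 of them.

8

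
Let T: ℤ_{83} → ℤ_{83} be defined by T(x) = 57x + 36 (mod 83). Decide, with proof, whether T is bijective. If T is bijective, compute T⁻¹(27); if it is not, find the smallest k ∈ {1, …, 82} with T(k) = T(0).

If T(a) = T(b), then 57a ≡ 57b (mod 83). Because gcd(57, 83) = 1, we may cancel 57 to get a ≡ b (mod 83).
We now compute 57⁻¹ mod 83 explicitly. Euclid's algorithm: 83 = 1·57 + 26, 57 = 2·26 + 5, 26 = 5·5 + 1; back-substituting gives 1 = 67·57 − 46·83, so 57⁻¹ ≡ 67 (mod 83).
Then y ↦ 67(y − 36) is a two-sided inverse to T, so every y ∈ ℤ_{83} has a preimage.
Hence T is bijective.
Since T is bijective, we find T⁻¹(27): we need 57x ≡ 27 − 36 ≡ 74 (mod 83). Using 57⁻¹ = 67: x ≡ 67·74 = 4958 = 59·83 + 61, so x = 61.
Check: T(61) = 57·61 + 36 = 3513 = 42·83 + 27 ≡ 27 (mod 83).

61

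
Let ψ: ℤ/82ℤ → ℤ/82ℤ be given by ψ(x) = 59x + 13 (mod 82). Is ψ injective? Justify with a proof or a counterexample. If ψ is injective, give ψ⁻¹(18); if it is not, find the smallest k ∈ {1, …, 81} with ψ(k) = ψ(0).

Recall: ψ is injective when ψ(u) = ψ(v) forces u = v.
If ψ(u) = ψ(v), then 59u ≡ 59v (mod 82). Because gcd(59, 82) = 1, we may cancel 59 to get u ≡ v (mod 82).
Hence ψ is injective.
We now compute 59⁻¹ mod 82 explicitly. Euclid's algorithm: 82 = 1·59 + 23, 59 = 2·23 + 13, 23 = 1·13 + 10, 13 = 1·10 + 3, 10 = 3·3 + 1; back-substituting gives 1 = 57·59 − 41·82, so 59⁻¹ ≡ 57 (mod 82).
Since ψ is injective, we find ψ⁻¹(18): we need 59x ≡ 18 − 13 ≡ 5 (mod 82). Using 59⁻¹ = 57: x ≡ 57·5 = 285 = 3·82 + 39, so x = 39.
Check: ψ(39) = 59·39 + 13 = 2314 = 28·82 + 18 ≡ 18 (mod 82).

39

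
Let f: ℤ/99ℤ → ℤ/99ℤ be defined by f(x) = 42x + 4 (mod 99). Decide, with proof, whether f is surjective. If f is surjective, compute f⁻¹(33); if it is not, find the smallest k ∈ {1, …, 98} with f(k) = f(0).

33

By definition, f is surjective if every y in the codomain equals f(x) for some x in the domain.
Since gcd(42, 99) = 3, we have 42x ≡ 0 (mod 3) for all x, so f(x) ≡ 1 (mod 3).
But 0 ≢ 1 (mod 3), so 0 ∈ ℤ/99ℤ has no preimage. Thus f is not surjective.
Since f is not surjective, we find the least positive k with f(k) = f(0): this means 42k ≡ 0 (mod 99), i.e. 99 ∣ 42k. Since gcd(42, 99) = 3, dividing through by 3 this holds exactly when 33 ∣ 14k, and as gcd(14, 33) = 1, exactly when 33 ∣ k.
The smallest positive such k is 33.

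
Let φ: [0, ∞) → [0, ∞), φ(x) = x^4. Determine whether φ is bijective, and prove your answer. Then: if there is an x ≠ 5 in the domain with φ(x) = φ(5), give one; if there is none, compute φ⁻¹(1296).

6

On [0, ∞), x ↦ x^4 is strictly increasing (injective) and for any y ∈ [0, ∞) the 4th root y^{1/4} lies in [0, ∞) (surjective). So φ is bijective.
Since x ↦ x^4 is strictly increasing on [0, ∞), it is injective there, so no x ≠ 5 in the domain has φ(x) = φ(5). We therefore compute φ⁻¹(1296) = 1296^{1/4} = 6 (indeed 6^4 = 1296).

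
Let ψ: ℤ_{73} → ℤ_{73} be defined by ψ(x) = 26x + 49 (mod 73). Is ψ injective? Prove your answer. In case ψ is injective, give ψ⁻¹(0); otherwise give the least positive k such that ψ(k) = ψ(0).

29

Suppose ψ(u) = ψ(v) in ℤ_{73}. Then 26u + 49 ≡ 26v + 49 (mod 73), so 26(u − v) ≡ 0 (mod 73).
Since gcd(26, 73) = 1, 26 is invertible modulo 73, hence u − v ≡ 0 (mod 73), i.e. u = v.
So ψ is injective.
We now compute 26⁻¹ mod 73 explicitly. Euclid's algorithm: 73 = 2·26 + 21, 26 = 1·21 + 5, 21 = 4·5 + 1; back-substituting gives 1 = 59·26 − 21·73, so 26⁻¹ ≡ 59 (mod 73).
Since ψ is injective, we compute ψ⁻¹(0): solve 26x + 49 ≡ 0 (mod 73), i.e. 26x ≡ 24 (mod 73).
Multiplying by 26⁻¹ = 59 gives x ≡ 59·24 = 1416 = 19·73 + 29 ≡ 29 (mod 73).
Check: ψ(29) = 26·29 + 49 = 803 = 11·73 + 0 ≡ 0 (mod 73).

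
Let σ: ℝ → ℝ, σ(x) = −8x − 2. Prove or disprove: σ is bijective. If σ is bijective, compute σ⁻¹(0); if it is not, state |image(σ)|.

-1/4

Suppose σ(u) = σ(v). Then −8u − 2 = −8v − 2, hence −8u = −8v, hence u = v.
For any y ∈ ℝ, x = (y + 2)/(−8) satisfies σ(x) = y.
Thus σ is bijective.
Since σ is bijective, we compute σ⁻¹(0) = (0 + 2)/(−8) = −1/4.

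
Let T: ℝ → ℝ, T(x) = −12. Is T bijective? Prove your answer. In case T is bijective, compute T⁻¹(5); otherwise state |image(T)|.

By definition, injectivity means: for all a, b in the domain, T(a) = T(b) implies a = b.
T(0) = −12 = T(1) with 0 ≠ 1, so T is not injective, hence not bijective.
Since T is not bijective, we state |image(T)|: the image of T is {−12}, which has 1 element.

1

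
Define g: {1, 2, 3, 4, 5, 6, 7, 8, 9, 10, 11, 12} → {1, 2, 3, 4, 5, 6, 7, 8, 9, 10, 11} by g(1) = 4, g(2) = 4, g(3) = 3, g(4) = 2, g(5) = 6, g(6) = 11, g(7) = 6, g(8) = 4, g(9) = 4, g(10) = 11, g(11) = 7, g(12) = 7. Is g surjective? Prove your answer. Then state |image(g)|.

No element maps to 1, so g is not surjective.
The image of g is {2, 3, 4, 6, 7, 11}, which has 6 elements.

6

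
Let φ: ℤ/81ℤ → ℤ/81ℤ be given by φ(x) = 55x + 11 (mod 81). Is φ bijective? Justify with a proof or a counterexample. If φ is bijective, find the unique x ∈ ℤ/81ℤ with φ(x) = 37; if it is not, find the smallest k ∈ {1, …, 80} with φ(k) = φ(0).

Suppose φ(s) = φ(t) in ℤ/81ℤ. Then 55s + 11 ≡ 55t + 11 (mod 81), hence 55(s − t) ≡ 0 (mod 81).
Since gcd(55, 81) = 1, 55 is invertible modulo 81, thus s − t ≡ 0 (mod 81), i.e. s = t.
We now compute 55⁻¹ mod 81 explicitly. Euclid's algorithm: 81 = 1·55 + 26, 55 = 2·26 + 3, 26 = 8·3 + 2, 3 = 1·2 + 1; back-substituting gives 1 = 28·55 − 19·81, so 55⁻¹ ≡ 28 (mod 81).
Then y ↦ 28(y − 11) is a two-sided inverse to φ, so every y ∈ ℤ/81ℤ has a preimage.
Thus φ is bijective.
Since φ is bijective, we find φ⁻¹(37): we need 55x ≡ 37 − 11 ≡ 26 (mod 81). Using 55⁻¹ = 28: x ≡ 28·26 = 728 = 8·81 + 80, so x = 80.
Check: φ(80) = 55·80 + 11 = 4411 = 54·81 + 37 ≡ 37 (mod 81).

80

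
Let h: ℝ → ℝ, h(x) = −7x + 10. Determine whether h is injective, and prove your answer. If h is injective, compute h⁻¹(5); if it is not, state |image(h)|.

5/7

Suppose h(a) = h(b). Then −7a + 10 = −7b + 10, thus −7a = −7b, hence a = b.
Thus h is injective.
Since h is injective, we compute h⁻¹(5) = (5 − 10)/(−7) = 5/7.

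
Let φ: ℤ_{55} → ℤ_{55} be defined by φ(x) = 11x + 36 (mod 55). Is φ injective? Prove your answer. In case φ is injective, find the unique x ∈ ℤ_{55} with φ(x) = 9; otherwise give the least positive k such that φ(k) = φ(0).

5

Recall: injectivity means: for all u, v in the domain, φ(u) = φ(v) implies u = v.
We have gcd(11, 55) = 11 > 1. Taking u = 0 and v = 5: φ(0) = 36 and φ(5) = 11·5 + 36 = 91 ≡ 36 (mod 55).
So φ(0) = φ(5) while 0 ≠ 5, hence φ is not injective.
Since φ is not injective, we find the least positive k with φ(k) = φ(0): this means 11k ≡ 0 (mod 55), i.e. 55 ∣ 11k. Since gcd(11, 55) = 11, dividing through by 11 this holds exactly when 5 ∣ k.
The smallest positive such k is 5.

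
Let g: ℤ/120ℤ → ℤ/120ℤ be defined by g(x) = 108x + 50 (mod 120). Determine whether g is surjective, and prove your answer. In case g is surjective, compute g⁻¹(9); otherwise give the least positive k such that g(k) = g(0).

10

Since gcd(108, 120) = 12, we have 108x ≡ 0 (mod 12) for all x, so g(x) ≡ 2 (mod 12).
But 0 ≢ 2 (mod 12), so 0 ∈ ℤ/120ℤ has no preimage. Therefore g is not surjective.
Since g is not surjective, we find the least positive k with g(k) = g(0): this means 108k ≡ 0 (mod 120), i.e. 120 ∣ 108k. Since gcd(108, 120) = 12, dividing through by 12 this holds exactly when 10 ∣ 9k, and as gcd(9, 10) = 1, exactly when 10 ∣ k.
The smallest positive such k is 10.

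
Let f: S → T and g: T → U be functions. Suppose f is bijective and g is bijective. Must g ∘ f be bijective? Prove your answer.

Injectivity: if g(f(u)) = g(f(v)) then f(u) = f(v) (g injective) so u = v (f injective).
Surjectivity: for c ∈ U pick b with g(b) = c, then a with f(a) = b; then (g ∘ f)(a) = c.
Thus g ∘ f is bijective.

bijective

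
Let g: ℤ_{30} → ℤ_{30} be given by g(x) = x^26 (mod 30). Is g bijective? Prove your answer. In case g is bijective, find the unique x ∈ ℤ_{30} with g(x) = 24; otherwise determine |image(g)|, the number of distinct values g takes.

g(2): Repeated squaring mod 30: 2^1 ≡ 2, 2^2 ≡ 2² = 4, 2^4 ≡ 4² = 16, 2^8 ≡ 16² = 256 ≡ 16, 2^16 ≡ 16² = 256 ≡ 16. Since 26 = 16 + 8 + 2, 2^26 ≡ 16·16·4: 16·16 = 256 ≡ 16, then 16·4 = 64 ≡ 4. So 2^26 ≡ 4 (mod 30).
g(8): Repeated squaring mod 30: 8^1 ≡ 8, 8^2 ≡ 8² = 64 ≡ 4, 8^4 ≡ 4² = 16, 8^8 ≡ 16² = 256 ≡ 16, 8^16 ≡ 16² = 256 ≡ 16. Since 26 = 16 + 8 + 2, 8^26 ≡ 16·16·4: 16·16 = 256 ≡ 16, then 16·4 = 64 ≡ 4. So 8^26 ≡ 4 (mod 30).
So g(2) = g(8) = 4 while 2 ≠ 8, thus g is not injective, hence not bijective.
Since g is not bijective, we determine |image(g)|. Computing x^26 mod 30 for each x (by repeated squaring, reducing mod 30 at every step), the values g(0), g(1), …, g(29) are: 0, 1, 4, 9, 16, 25, 6, 19, 4, 21, 10, 1, 24, 19, 16, 15, 16, 19, 24, 1, 10, 21, 4, 19, 6, 25, 16, 9, 4, 1.
The distinct values are {0, 1, 4, 6, 9, 10, 15, 16, 19, 21, 24, 25}; there are 12 of them.

12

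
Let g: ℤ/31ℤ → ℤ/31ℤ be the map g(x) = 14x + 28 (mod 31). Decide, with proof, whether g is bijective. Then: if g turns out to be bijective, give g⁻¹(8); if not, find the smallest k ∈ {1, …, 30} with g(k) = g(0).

3

Suppose g(x_1) = g(x_2) in ℤ/31ℤ. Then 14x_1 + 28 ≡ 14x_2 + 28 (mod 31), so 14(x_1 − x_2) ≡ 0 (mod 31).
Since gcd(14, 31) = 1, 14 is invertible modulo 31, thus x_1 − x_2 ≡ 0 (mod 31), i.e. x_1 = x_2.
We now compute 14⁻¹ mod 31 explicitly. Euclid's algorithm: 31 = 2·14 + 3, 14 = 4·3 + 2, 3 = 1·2 + 1; back-substituting gives 1 = 20·14 − 9·31, so 14⁻¹ ≡ 20 (mod 31).
Then y ↦ 20(y − 28) is a two-sided inverse to g, so every y ∈ ℤ/31ℤ has a preimage.
So g is bijective.
Since g is bijective, we compute g⁻¹(8): solve 14x + 28 ≡ 8 (mod 31), i.e. 14x ≡ 11 (mod 31).
Multiplying by 14⁻¹ = 20 gives x ≡ 20·11 = 220 = 7·31 + 3 ≡ 3 (mod 31).
Check: g(3) = 14·3 + 28 = 70 = 2·31 + 8 ≡ 8 (mod 31).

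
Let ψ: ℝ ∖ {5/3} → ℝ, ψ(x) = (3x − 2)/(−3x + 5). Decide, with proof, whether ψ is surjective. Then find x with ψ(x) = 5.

3/2

If ψ(x) = −1, cross-multiplying gives −3(3x − 2) = 3(−3x + 5), which simplifies to 6 = 15 — false.  So −1 has no preimage and ψ is not surjective.
Solving ψ(x) = 5: cross-multiplying gives 3x − 2 = 5(−3x + 5), which rearranges to 18x = 27, so x = 3/2.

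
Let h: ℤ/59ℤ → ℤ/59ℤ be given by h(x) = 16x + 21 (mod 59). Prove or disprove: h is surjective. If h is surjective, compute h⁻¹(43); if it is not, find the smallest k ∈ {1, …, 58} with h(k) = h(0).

Recall that h is surjective if every y in the codomain equals h(x) for some x in the domain.
Since gcd(16, 59) = 1, 16 is invertible modulo 59. Euclid's algorithm: 59 = 3·16 + 11, 16 = 1·11 + 5, 11 = 2·5 + 1; back-substituting gives 1 = 48·16 − 13·59, so 16⁻¹ ≡ 48 (mod 59).
Then y ↦ 48(y − 21) is a two-sided inverse to h, so every y ∈ ℤ/59ℤ has a preimage.
Therefore h is surjective.
Since h is surjective, we compute h⁻¹(43): solve 16x + 21 ≡ 43 (mod 59), i.e. 16x ≡ 22 (mod 59).
Multiplying by 16⁻¹ = 48 gives x ≡ 48·22 = 1056 = 17·59 + 53 ≡ 53 (mod 59).
Check: h(53) = 16·53 + 21 = 869 = 14·59 + 43 ≡ 43 (mod 59).

53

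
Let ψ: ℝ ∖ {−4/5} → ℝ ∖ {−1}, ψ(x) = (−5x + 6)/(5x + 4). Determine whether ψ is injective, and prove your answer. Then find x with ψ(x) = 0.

Suppose ψ(u) = ψ(v). Cross-multiplying: (−5u + 6)(5v + 4) = (−5v + 6)(5u + 4).
Expanding both sides and cancelling the symmetric terms leaves −50·(u − v) = 0. Since −50 ≠ 0, u = v. Therefore ψ is injective.
Solving ψ(x) = 0: cross-multiplying gives −5x + 6 = 0(5x + 4), which rearranges to −5x = −6, so x = 6/5.

6/5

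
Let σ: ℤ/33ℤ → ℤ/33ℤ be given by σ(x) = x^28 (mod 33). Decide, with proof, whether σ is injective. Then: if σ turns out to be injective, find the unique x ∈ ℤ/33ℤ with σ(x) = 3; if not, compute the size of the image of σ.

σ(4): Repeated squaring mod 33: 4^1 ≡ 4, 4^2 ≡ 4² = 16, 4^4 ≡ 16² = 256 ≡ 25, 4^8 ≡ 25² = 625 ≡ 31, 4^16 ≡ 31² = 961 ≡ 4. Since 28 = 16 + 8 + 4, 4^28 ≡ 4·31·25: 4·31 = 124 ≡ 25, then 25·25 = 625 ≡ 31. So 4^28 ≡ 31 (mod 33).
σ(7): Repeated squaring mod 33: 7^1 ≡ 7, 7^2 ≡ 7² = 49 ≡ 16, 7^4 ≡ 16² = 256 ≡ 25, 7^8 ≡ 25² = 625 ≡ 31, 7^16 ≡ 31² = 961 ≡ 4. Since 28 = 16 + 8 + 4, 7^28 ≡ 4·31·25: 4·31 = 124 ≡ 25, then 25·25 = 625 ≡ 31. So 7^28 ≡ 31 (mod 33).
So σ(4) = σ(7) = 31 while 4 ≠ 7, therefore σ is not injective.
Since σ is not injective, we determine |image(σ)|. Computing x^28 mod 33 for each x (by repeated squaring, reducing mod 33 at every step), the values σ(0), σ(1), …, σ(32) are: 0, 1, 25, 27, 31, 4, 15, 31, 16, 3, 1, 22, 12, 25, 16, 9, 4, 4, 9, 16, 25, 12, 22, 1, 3, 16, 31, 15, 4, 31, 27, 25, 1.
The distinct values are {0, 1, 3, 4, 9, 12, 15, 16, 22, 25, 27, 31}; there are 12 of them.

12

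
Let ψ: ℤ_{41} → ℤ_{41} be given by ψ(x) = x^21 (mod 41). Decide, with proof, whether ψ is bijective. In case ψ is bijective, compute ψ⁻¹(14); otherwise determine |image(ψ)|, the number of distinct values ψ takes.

27

Since 41 is prime, the nonzero elements of ℤ_{41} form a cyclic group of order 40.
As gcd(21, 40) = 1, raising to the 21st power is a bijection on this group: if u^21 ≡ v^21 then (uv^{−1})^21 = 1, and the only element of order dividing gcd(21, 40) = 1 is 1, so u = v.
With ψ(0) = 0 this makes ψ injective on all of ℤ_{41}, hence bijective (finite equal-size domain and codomain). In particular ψ is bijective.
Since ψ is bijective, we find the preimage of 14. The inverse of x ↦ x^21 on (ℤ_{41})^× is x ↦ x^21, because 21·21 = 441 = 11·40 + 1 ≡ 1 (mod 40) and x^{40} = 1 for x ≠ 0 (Fermat). So ψ⁻¹(14) = 14^21 mod 41.
Repeated squaring mod 41: 14^1 ≡ 14, 14^2 ≡ 14² = 196 ≡ 32, 14^4 ≡ 32² = 1024 ≡ 40, 14^8 ≡ 40² = 1600 ≡ 1, 14^16 ≡ 1² = 1. Since 21 = 16 + 4 + 1, 14^21 ≡ 1·40·14: 1·40 = 40, then 40·14 = 560 ≡ 27. So 14^21 ≡ 27 (mod 41).
Hence ψ⁻¹(14) = 27.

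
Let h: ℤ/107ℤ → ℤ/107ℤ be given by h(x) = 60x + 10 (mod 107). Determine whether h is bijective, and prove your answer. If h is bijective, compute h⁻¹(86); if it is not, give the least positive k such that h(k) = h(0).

If h(a) = h(b), then 60a ≡ 60b (mod 107). Because gcd(60, 107) = 1, we may cancel 60 to get a ≡ b (mod 107).
We now compute 60⁻¹ mod 107 explicitly. Euclid's algorithm: 107 = 1·60 + 47, 60 = 1·47 + 13, 47 = 3·13 + 8, 13 = 1·8 + 5, 8 = 1·5 + 3, 5 = 1·3 + 2, 3 = 1·2 + 1; back-substituting gives 1 = 66·60 − 37·107, so 60⁻¹ ≡ 66 (mod 107).
Then y ↦ 66(y − 10) is a two-sided inverse to h, so every y ∈ ℤ/107ℤ has a preimage.
Hence h is bijective.
Since h is bijective, we find h⁻¹(86): we need 60x ≡ 86 − 10 ≡ 76 (mod 107). Using 60⁻¹ = 66: x ≡ 66·76 = 5016 = 46·107 + 94, so x = 94.
Check: h(94) = 60·94 + 10 = 5650 = 52·107 + 86 ≡ 86 (mod 107).

94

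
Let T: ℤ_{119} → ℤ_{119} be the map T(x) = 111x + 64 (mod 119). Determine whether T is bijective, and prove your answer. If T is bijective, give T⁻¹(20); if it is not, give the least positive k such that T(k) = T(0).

Suppose T(x_1) = T(x_2) in ℤ_{119}. Then 111x_1 + 64 ≡ 111x_2 + 64 (mod 119), therefore 111(x_1 − x_2) ≡ 0 (mod 119).
Since gcd(111, 119) = 1, 111 is invertible modulo 119, so x_1 − x_2 ≡ 0 (mod 119), i.e. x_1 = x_2.
We now compute 111⁻¹ mod 119 explicitly. Euclid's algorithm: 119 = 1·111 + 8, 111 = 13·8 + 7, 8 = 1·7 + 1; back-substituting gives 1 = 104·111 − 97·119, so 111⁻¹ ≡ 104 (mod 119).
For any y ∈ ℤ_{119}, x = 104(y − 64) mod 119 satisfies T(x) = 111·104(y − 64) + 64 ≡ y (since 111·104 ≡ 1 mod 119). So every y has a preimage.
So T is bijective.
Since T is bijective, we find T⁻¹(20): we need 111x ≡ 20 − 64 ≡ 75 (mod 119). Using 111⁻¹ = 104: x ≡ 104·75 = 7800 = 65·119 + 65, so x = 65.
Check: T(65) = 111·65 + 64 = 7279 = 61·119 + 20 ≡ 20 (mod 119).

65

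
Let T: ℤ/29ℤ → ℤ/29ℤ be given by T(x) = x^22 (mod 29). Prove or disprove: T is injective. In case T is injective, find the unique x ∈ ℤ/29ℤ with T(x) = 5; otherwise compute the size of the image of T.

T(14): Repeated squaring mod 29: 14^1 ≡ 14, 14^2 ≡ 14² = 196 ≡ 22, 14^4 ≡ 22² = 484 ≡ 20, 14^8 ≡ 20² = 400 ≡ 23, 14^16 ≡ 23² = 529 ≡ 7. Since 22 = 16 + 4 + 2, 14^22 ≡ 7·20·22: 7·20 = 140 ≡ 24, then 24·22 = 528 ≡ 6. So 14^22 ≡ 6 (mod 29).
T(15): Repeated squaring mod 29: 15^1 ≡ 15, 15^2 ≡ 15² = 225 ≡ 22, 15^4 ≡ 22² = 484 ≡ 20, 15^8 ≡ 20² = 400 ≡ 23, 15^16 ≡ 23² = 529 ≡ 7. Since 22 = 16 + 4 + 2, 15^22 ≡ 7·20·22: 7·20 = 140 ≡ 24, then 24·22 = 528 ≡ 6. So 15^22 ≡ 6 (mod 29).
So T(14) = T(15) = 6 while 14 ≠ 15, therefore T is not injective.
Since T is not injective, we determine |image(T)|. Computing x^22 mod 29 for each x (by repeated squaring, reducing mod 29 at every step), the values T(0), T(1), …, T(28) are: 0, 1, 5, 22, 25, 24, 23, 7, 9, 20, 4, 13, 28, 16, 6, 6, 16, 28, 13, 4, 20, 9, 7, 23, 24, 25, 22, 5, 1.
The distinct values are {0, 1, 4, 5, 6, 7, 9, 13, 16, 20, 22, 23, 24, 25, 28}; there are 15 of them.

15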